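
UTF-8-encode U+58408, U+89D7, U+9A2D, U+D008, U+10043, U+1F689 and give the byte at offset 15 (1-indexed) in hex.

0x90

1-indexed offset 15 is 0-indexed offset 14.
U+58408 → 4-byte form F1 98 90 88 at offsets 0–3.
U+89D7 → 3-byte form E8 A7 97 at offsets 4–6.
U+9A2D → 3-byte form E9 A8 AD at offsets 7–9.
U+D008 → 3-byte form ED 80 88 at offsets 10–12.
U+10043 → 4-byte form F0 90 81 83 at offsets 13–16.
Offset 14 falls in char 5's range; it's byte 2 of F0 90 81 83 = 0x90.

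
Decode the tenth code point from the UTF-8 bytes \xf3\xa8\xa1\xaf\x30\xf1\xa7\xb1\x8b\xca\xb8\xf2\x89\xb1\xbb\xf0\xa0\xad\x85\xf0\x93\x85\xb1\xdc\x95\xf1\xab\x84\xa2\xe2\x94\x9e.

Offset 0: leading byte 0xF3 = 11110011 → 4-byte char #1 = F3 A8 A1 AF.
Offset 4: leading byte 0x30 = 00110000 → 1-byte char #2 = 30.
Offset 5: leading byte 0xF1 = 11110001 → 4-byte char #3 = F1 A7 B1 8B.
Offset 9: leading byte 0xCA = 11001010 → 2-byte char #4 = CA B8.
Offset 11: leading byte 0xF2 = 11110010 → 4-byte char #5 = F2 89 B1 BB.
Offset 15: leading byte 0xF0 = 11110000 → 4-byte char #6 = F0 A0 AD 85.
Offset 19: leading byte 0xF0 = 11110000 → 4-byte char #7 = F0 93 85 B1.
Offset 23: leading byte 0xDC = 11011100 → 2-byte char #8 = DC 95.
Offset 25: leading byte 0xF1 = 11110001 → 4-byte char #9 = F1 AB 84 A2.
Offset 29: leading byte 0xE2 = 11100010 → 3-byte char #10 = E2 94 9E.
Leading byte 0xE2 = 11100010 matches 1110xxxx → 3-byte sequence.
Byte 1: 0xE2 = 11100010, payload 0010 (4 bits).
Byte 2: 0x94 = 10010100 (10xxxxxx ✓), payload 010100.
Byte 3: 0x9E = 10011110 (10xxxxxx ✓), payload 011110.
Concatenate: 0010010100011110 = 0x251E (16 bits → U+251E).

U+251E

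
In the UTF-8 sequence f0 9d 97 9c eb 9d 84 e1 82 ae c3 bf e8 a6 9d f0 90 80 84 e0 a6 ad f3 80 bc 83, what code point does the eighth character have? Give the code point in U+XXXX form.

Offset 0: leading byte 0xF0 = 11110000 → 4-byte char #1 = F0 9D 97 9C.
Offset 4: leading byte 0xEB = 11101011 → 3-byte char #2 = EB 9D 84.
Offset 7: leading byte 0xE1 = 11100001 → 3-byte char #3 = E1 82 AE.
Offset 10: leading byte 0xC3 = 11000011 → 2-byte char #4 = C3 BF.
Offset 12: leading byte 0xE8 = 11101000 → 3-byte char #5 = E8 A6 9D.
Offset 15: leading byte 0xF0 = 11110000 → 4-byte char #6 = F0 90 80 84.
Offset 19: leading byte 0xE0 = 11100000 → 3-byte char #7 = E0 A6 AD.
Offset 22: leading byte 0xF3 = 11110011 → 4-byte char #8 = F3 80 BC 83.
Leading byte 0xF3 = 11110011 matches 11110xxx → 4-byte sequence.
Byte 1: 0xF3 = 11110011, payload 011 (3 bits).
Byte 2: 0x80 = 10000000 (10xxxxxx ✓), payload 000000.
Byte 3: 0xBC = 10111100 (10xxxxxx ✓), payload 111100.
Byte 4: 0x83 = 10000011 (10xxxxxx ✓), payload 000011.
Concatenate: 011000000111100000011 = 0xC0F03 (21 bits → U+C0F03).

U+C0F03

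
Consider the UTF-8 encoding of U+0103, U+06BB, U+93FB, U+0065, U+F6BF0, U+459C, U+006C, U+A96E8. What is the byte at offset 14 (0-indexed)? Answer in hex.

0x9C

U+0103 → 2-byte form C4 83 at offsets 0–1.
U+06BB → 2-byte form DA BB at offsets 2–3.
U+93FB → 3-byte form E9 8F BB at offsets 4–6.
U+0065 → 1-byte form 65 at offsets 7–7.
U+F6BF0 → 4-byte form F3 B6 AF B0 at offsets 8–11.
U+459C → 3-byte form E4 96 9C at offsets 12–14.
Offset 14 falls in char 6's range; it's byte 3 of E4 96 9C = 0x9C.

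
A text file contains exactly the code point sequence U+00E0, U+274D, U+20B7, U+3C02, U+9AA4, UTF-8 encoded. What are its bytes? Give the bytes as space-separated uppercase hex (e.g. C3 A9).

U+00E0: 2-byte form → C3 A0.
U+274D: 3-byte form → E2 9D 8D.
U+20B7: 3-byte form → E2 82 B7.
U+3C02: 3-byte form → E3 B0 82.
U+9AA4: 3-byte form → E9 AA A4.
Concatenated (14 bytes): C3 A0 E2 9D 8D E2 82 B7 E3 B0 82 E9 AA A4.

C3 A0 E2 9D 8D E2 82 B7 E3 B0 82 E9 AA A4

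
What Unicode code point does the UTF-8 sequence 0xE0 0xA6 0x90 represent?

U+0990

Leading byte 0xE0 = 11100000 matches 1110xxxx → 3-byte sequence.
Byte 1: 0xE0 = 11100000, payload 0000 (4 bits).
Byte 2: 0xA6 = 10100110 (10xxxxxx ✓), payload 100110.
Byte 3: 0x90 = 10010000 (10xxxxxx ✓), payload 010000.
Concatenate: 0000100110010000 = 0x990 (16 bits → U+0990).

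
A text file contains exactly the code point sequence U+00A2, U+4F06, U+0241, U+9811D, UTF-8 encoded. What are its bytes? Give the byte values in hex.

U+00A2: 2-byte form → C2 A2.
U+4F06: 3-byte form → E4 BC 86.
U+0241: 2-byte form → C9 81.
U+9811D: 4-byte form → F2 98 84 9D.
Concatenated (11 bytes): C2 A2 E4 BC 86 C9 81 F2 98 84 9D.

C2 A2 E4 BC 86 C9 81 F2 98 84 9D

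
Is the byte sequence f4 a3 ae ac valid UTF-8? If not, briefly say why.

Leading byte 0xF4 = 11110100 → 4-byte form.
Payload = 0x123BAC, which exceeds U+10FFFF, the maximum Unicode code point. (Leading bytes F5–FF, or F4 followed by ≥ 0x90, are invalid.)

invalid (encodes a value above U+10FFFF)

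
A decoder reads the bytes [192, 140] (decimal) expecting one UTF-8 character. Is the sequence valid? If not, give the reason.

Leading byte 0xC0 = 11000000 → 2-byte form.
Continuation bytes all match 10xxxxxx. Payload decodes to 0xC.
But 0xC < 0x80, the minimum for a 2-byte sequence — this is an overlong encoding.

invalid (overlong encoding)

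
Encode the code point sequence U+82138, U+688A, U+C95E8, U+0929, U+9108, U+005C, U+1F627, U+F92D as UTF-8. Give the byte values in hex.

U+82138: 4-byte form → F2 82 84 B8.
U+688A: 3-byte form → E6 A2 8A.
U+C95E8: 4-byte form → F3 89 97 A8.
U+0929: 3-byte form → E0 A4 A9.
U+9108: 3-byte form → E9 84 88.
U+005C: 1-byte form → 5C.
U+1F627: 4-byte form → F0 9F 98 A7.
U+F92D: 3-byte form → EF A4 AD.
Concatenated (25 bytes): F2 82 84 B8 E6 A2 8A F3 89 97 A8 E0 A4 A9 E9 84 88 5C F0 9F 98 A7 EF A4 AD.

F2 82 84 B8 E6 A2 8A F3 89 97 A8 E0 A4 A9 E9 84 88 5C F0 9F 98 A7 EF A4 AD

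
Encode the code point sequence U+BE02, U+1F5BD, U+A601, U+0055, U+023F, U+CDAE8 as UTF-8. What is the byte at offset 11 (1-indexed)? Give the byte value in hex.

0x55

1-indexed offset 11 is 0-indexed offset 10.
U+BE02 → 3-byte form EB B8 82 at offsets 0–2.
U+1F5BD → 4-byte form F0 9F 96 BD at offsets 3–6.
U+A601 → 3-byte form EA 98 81 at offsets 7–9.
U+0055 → 1-byte form 55 at offsets 10–10.
Offset 10 falls in char 4's range; it's byte 1 of 55 = 0x55.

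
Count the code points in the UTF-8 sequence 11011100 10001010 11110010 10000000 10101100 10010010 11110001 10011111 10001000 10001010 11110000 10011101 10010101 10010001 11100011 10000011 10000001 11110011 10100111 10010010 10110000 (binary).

Byte at offset 0: 0xDC = 11011100 → 2-byte char (#1). Advance 2.
Byte at offset 2: 0xF2 = 11110010 → 4-byte char (#2). Advance 4.
Byte at offset 6: 0xF1 = 11110001 → 4-byte char (#3). Advance 4.
Byte at offset 10: 0xF0 = 11110000 → 4-byte char (#4). Advance 4.
Byte at offset 14: 0xE3 = 11100011 → 3-byte char (#5). Advance 3.
Byte at offset 17: 0xF3 = 11110011 → 4-byte char (#6). Advance 4.
Reached end at offset 21 after 6 code points.

6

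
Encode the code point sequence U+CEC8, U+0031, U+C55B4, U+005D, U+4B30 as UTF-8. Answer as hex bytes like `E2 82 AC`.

U+CEC8: 3-byte form → EC BB 88.
U+0031: 1-byte form → 31.
U+C55B4: 4-byte form → F3 85 96 B4.
U+005D: 1-byte form → 5D.
U+4B30: 3-byte form → E4 AC B0.
Concatenated (12 bytes): EC BB 88 31 F3 85 96 B4 5D E4 AC B0.

EC BB 88 31 F3 85 96 B4 5D E4 AC B0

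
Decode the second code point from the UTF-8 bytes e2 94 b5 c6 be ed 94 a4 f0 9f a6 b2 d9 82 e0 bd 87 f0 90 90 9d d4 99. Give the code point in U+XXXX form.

Offset 0: leading byte 0xE2 = 11100010 → 3-byte char #1 = E2 94 B5.
Offset 3: leading byte 0xC6 = 11000110 → 2-byte char #2 = C6 BE.
Leading byte 0xC6 = 11000110 matches 110xxxxx → 2-byte sequence.
Byte 1: 0xC6 = 11000110, payload 00110 (5 bits).
Byte 2: 0xBE = 10111110 (10xxxxxx ✓), payload 111110.
Concatenate: 00110111110 = 0x1BE (11 bits → U+01BE).

U+01BE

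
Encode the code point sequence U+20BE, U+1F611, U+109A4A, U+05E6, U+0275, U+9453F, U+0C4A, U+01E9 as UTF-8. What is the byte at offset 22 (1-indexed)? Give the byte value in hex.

1-indexed offset 22 is 0-indexed offset 21.
U+20BE → 3-byte form E2 82 BE at offsets 0–2.
U+1F611 → 4-byte form F0 9F 98 91 at offsets 3–6.
U+109A4A → 4-byte form F4 89 A9 8A at offsets 7–10.
U+05E6 → 2-byte form D7 A6 at offsets 11–12.
U+0275 → 2-byte form C9 B5 at offsets 13–14.
U+9453F → 4-byte form F2 94 94 BF at offsets 15–18.
U+0C4A → 3-byte form E0 B1 8A at offsets 19–21.
Offset 21 falls in char 7's range; it's byte 3 of E0 B1 8A = 0x8A.

0x8A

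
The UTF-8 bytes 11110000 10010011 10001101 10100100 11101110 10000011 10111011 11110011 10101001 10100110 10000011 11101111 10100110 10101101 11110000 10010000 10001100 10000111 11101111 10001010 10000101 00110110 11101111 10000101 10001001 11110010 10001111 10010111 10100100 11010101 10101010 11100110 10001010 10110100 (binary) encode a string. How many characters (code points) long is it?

11

Byte at offset 0: 0xF0 = 11110000 → 4-byte char (#1). Advance 4.
Byte at offset 4: 0xEE = 11101110 → 3-byte char (#2). Advance 3.
Byte at offset 7: 0xF3 = 11110011 → 4-byte char (#3). Advance 4.
Byte at offset 11: 0xEF = 11101111 → 3-byte char (#4). Advance 3.
Byte at offset 14: 0xF0 = 11110000 → 4-byte char (#5). Advance 4.
Byte at offset 18: 0xEF = 11101111 → 3-byte char (#6). Advance 3.
Byte at offset 21: 0x36 = 00110110 → 1-byte char (#7). Advance 1.
Byte at offset 22: 0xEF = 11101111 → 3-byte char (#8). Advance 3.
Byte at offset 25: 0xF2 = 11110010 → 4-byte char (#9). Advance 4.
Byte at offset 29: 0xD5 = 11010101 → 2-byte char (#10). Advance 2.
Byte at offset 31: 0xE6 = 11100110 → 3-byte char (#11). Advance 3.
Reached end at offset 34 after 11 code points.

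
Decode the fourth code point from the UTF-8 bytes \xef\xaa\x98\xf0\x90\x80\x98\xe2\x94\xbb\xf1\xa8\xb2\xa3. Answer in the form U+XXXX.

Offset 0: leading byte 0xEF = 11101111 → 3-byte char #1 = EF AA 98.
Offset 3: leading byte 0xF0 = 11110000 → 4-byte char #2 = F0 90 80 98.
Offset 7: leading byte 0xE2 = 11100010 → 3-byte char #3 = E2 94 BB.
Offset 10: leading byte 0xF1 = 11110001 → 4-byte char #4 = F1 A8 B2 A3.
Leading byte 0xF1 = 11110001 matches 11110xxx → 4-byte sequence.
Byte 1: 0xF1 = 11110001, payload 001 (3 bits).
Byte 2: 0xA8 = 10101000 (10xxxxxx ✓), payload 101000.
Byte 3: 0xB2 = 10110010 (10xxxxxx ✓), payload 110010.
Byte 4: 0xA3 = 10100011 (10xxxxxx ✓), payload 100011.
Concatenate: 001101000110010100011 = 0x68CA3 (21 bits → U+68CA3).

U+68CA3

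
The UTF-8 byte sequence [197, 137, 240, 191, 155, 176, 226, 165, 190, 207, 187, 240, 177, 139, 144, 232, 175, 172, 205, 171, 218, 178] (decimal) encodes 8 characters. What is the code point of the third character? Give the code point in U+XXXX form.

Offset 0: leading byte 0xC5 = 11000101 → 2-byte char #1 = C5 89.
Offset 2: leading byte 0xF0 = 11110000 → 4-byte char #2 = F0 BF 9B B0.
Offset 6: leading byte 0xE2 = 11100010 → 3-byte char #3 = E2 A5 BE.
Leading byte 0xE2 = 11100010 matches 1110xxxx → 3-byte sequence.
Byte 1: 0xE2 = 11100010, payload 0010 (4 bits).
Byte 2: 0xA5 = 10100101 (10xxxxxx ✓), payload 100101.
Byte 3: 0xBE = 10111110 (10xxxxxx ✓), payload 111110.
Concatenate: 0010100101111110 = 0x297E (16 bits → U+297E).

U+297E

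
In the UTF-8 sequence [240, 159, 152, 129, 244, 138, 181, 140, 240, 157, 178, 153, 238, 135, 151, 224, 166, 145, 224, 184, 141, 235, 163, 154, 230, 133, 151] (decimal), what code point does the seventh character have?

U+B8DA

Offset 0: leading byte 0xF0 = 11110000 → 4-byte char #1 = F0 9F 98 81.
Offset 4: leading byte 0xF4 = 11110100 → 4-byte char #2 = F4 8A B5 8C.
Offset 8: leading byte 0xF0 = 11110000 → 4-byte char #3 = F0 9D B2 99.
Offset 12: leading byte 0xEE = 11101110 → 3-byte char #4 = EE 87 97.
Offset 15: leading byte 0xE0 = 11100000 → 3-byte char #5 = E0 A6 91.
Offset 18: leading byte 0xE0 = 11100000 → 3-byte char #6 = E0 B8 8D.
Offset 21: leading byte 0xEB = 11101011 → 3-byte char #7 = EB A3 9A.
Leading byte 0xEB = 11101011 matches 1110xxxx → 3-byte sequence.
Byte 1: 0xEB = 11101011, payload 1011 (4 bits).
Byte 2: 0xA3 = 10100011 (10xxxxxx ✓), payload 100011.
Byte 3: 0x9A = 10011010 (10xxxxxx ✓), payload 011010.
Concatenate: 1011100011011010 = 0xB8DA (16 bits → U+B8DA).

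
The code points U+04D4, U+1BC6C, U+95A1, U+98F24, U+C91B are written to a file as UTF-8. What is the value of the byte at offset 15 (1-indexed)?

1-indexed offset 15 is 0-indexed offset 14.
U+04D4 → 2-byte form D3 94 at offsets 0–1.
U+1BC6C → 4-byte form F0 9B B1 AC at offsets 2–5.
U+95A1 → 3-byte form E9 96 A1 at offsets 6–8.
U+98F24 → 4-byte form F2 98 BC A4 at offsets 9–12.
U+C91B → 3-byte form EC A4 9B at offsets 13–15.
Offset 14 falls in char 5's range; it's byte 2 of EC A4 9B = 0xA4.

0xA4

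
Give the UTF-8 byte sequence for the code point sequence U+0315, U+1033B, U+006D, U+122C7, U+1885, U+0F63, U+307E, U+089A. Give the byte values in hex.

CC 95 F0 90 8C BB 6D F0 92 8B 87 E1 A2 85 E0 BD A3 E3 81 BE E0 A2 9A

U+0315: 2-byte form → CC 95.
U+1033B: 4-byte form → F0 90 8C BB.
U+006D: 1-byte form → 6D.
U+122C7: 4-byte form → F0 92 8B 87.
U+1885: 3-byte form → E1 A2 85.
U+0F63: 3-byte form → E0 BD A3.
U+307E: 3-byte form → E3 81 BE.
U+089A: 3-byte form → E0 A2 9A.
Concatenated (23 bytes): CC 95 F0 90 8C BB 6D F0 92 8B 87 E1 A2 85 E0 BD A3 E3 81 BE E0 A2 9A.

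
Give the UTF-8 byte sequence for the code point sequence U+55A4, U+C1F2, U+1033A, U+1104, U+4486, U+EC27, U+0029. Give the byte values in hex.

U+55A4: 3-byte form → E5 96 A4.
U+C1F2: 3-byte form → EC 87 B2.
U+1033A: 4-byte form → F0 90 8C BA.
U+1104: 3-byte form → E1 84 84.
U+4486: 3-byte form → E4 92 86.
U+EC27: 3-byte form → EE B0 A7.
U+0029: 1-byte form → 29.
Concatenated (20 bytes): E5 96 A4 EC 87 B2 F0 90 8C BA E1 84 84 E4 92 86 EE B0 A7 29.

E5 96 A4 EC 87 B2 F0 90 8C BA E1 84 84 E4 92 86 EE B0 A7 29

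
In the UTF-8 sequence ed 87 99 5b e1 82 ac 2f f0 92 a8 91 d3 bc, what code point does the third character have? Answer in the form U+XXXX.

U+10AC

Offset 0: leading byte 0xED = 11101101 → 3-byte char #1 = ED 87 99.
Offset 3: leading byte 0x5B = 01011011 → 1-byte char #2 = 5B.
Offset 4: leading byte 0xE1 = 11100001 → 3-byte char #3 = E1 82 AC.
Leading byte 0xE1 = 11100001 matches 1110xxxx → 3-byte sequence.
Byte 1: 0xE1 = 11100001, payload 0001 (4 bits).
Byte 2: 0x82 = 10000010 (10xxxxxx ✓), payload 000010.
Byte 3: 0xAC = 10101100 (10xxxxxx ✓), payload 101100.
Concatenate: 0001000010101100 = 0x10AC (16 bits → U+10AC).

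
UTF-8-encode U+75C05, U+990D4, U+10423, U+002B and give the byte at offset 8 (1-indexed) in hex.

0x94

1-indexed offset 8 is 0-indexed offset 7.
U+75C05 → 4-byte form F1 B5 B0 85 at offsets 0–3.
U+990D4 → 4-byte form F2 99 83 94 at offsets 4–7.
Offset 7 falls in char 2's range; it's byte 4 of F2 99 83 94 = 0x94.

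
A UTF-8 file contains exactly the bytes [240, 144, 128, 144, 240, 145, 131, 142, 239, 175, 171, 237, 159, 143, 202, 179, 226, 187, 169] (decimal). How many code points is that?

6

Byte at offset 0: 0xF0 = 11110000 → 4-byte char (#1). Advance 4.
Byte at offset 4: 0xF0 = 11110000 → 4-byte char (#2). Advance 4.
Byte at offset 8: 0xEF = 11101111 → 3-byte char (#3). Advance 3.
Byte at offset 11: 0xED = 11101101 → 3-byte char (#4). Advance 3.
Byte at offset 14: 0xCA = 11001010 → 2-byte char (#5). Advance 2.
Byte at offset 16: 0xE2 = 11100010 → 3-byte char (#6). Advance 3.
Reached end at offset 19 after 6 code points.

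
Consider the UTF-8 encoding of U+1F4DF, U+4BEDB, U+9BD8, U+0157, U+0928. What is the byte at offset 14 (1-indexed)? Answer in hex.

1-indexed offset 14 is 0-indexed offset 13.
U+1F4DF → 4-byte form F0 9F 93 9F at offsets 0–3.
U+4BEDB → 4-byte form F1 8B BB 9B at offsets 4–7.
U+9BD8 → 3-byte form E9 AF 98 at offsets 8–10.
U+0157 → 2-byte form C5 97 at offsets 11–12.
U+0928 → 3-byte form E0 A4 A8 at offsets 13–15.
Offset 13 falls in char 5's range; it's byte 1 of E0 A4 A8 = 0xE0.

0xE0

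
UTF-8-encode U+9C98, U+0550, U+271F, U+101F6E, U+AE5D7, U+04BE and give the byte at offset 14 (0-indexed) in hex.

0x97

U+9C98 → 3-byte form E9 B2 98 at offsets 0–2.
U+0550 → 2-byte form D5 90 at offsets 3–4.
U+271F → 3-byte form E2 9C 9F at offsets 5–7.
U+101F6E → 4-byte form F4 81 BD AE at offsets 8–11.
U+AE5D7 → 4-byte form F2 AE 97 97 at offsets 12–15.
Offset 14 falls in char 5's range; it's byte 3 of F2 AE 97 97 = 0x97.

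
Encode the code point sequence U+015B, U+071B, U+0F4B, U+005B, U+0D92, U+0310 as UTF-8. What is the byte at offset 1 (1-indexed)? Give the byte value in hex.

1-indexed offset 1 is 0-indexed offset 0.
U+015B → 2-byte form C5 9B at offsets 0–1.
Offset 0 falls in char 1's range; it's byte 1 of C5 9B = 0xC5.

0xC5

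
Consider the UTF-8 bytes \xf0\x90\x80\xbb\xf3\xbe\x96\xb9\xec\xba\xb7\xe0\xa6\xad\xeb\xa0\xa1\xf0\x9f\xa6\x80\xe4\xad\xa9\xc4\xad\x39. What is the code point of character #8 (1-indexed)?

U+012D

Offset 0: leading byte 0xF0 = 11110000 → 4-byte char #1 = F0 90 80 BB.
Offset 4: leading byte 0xF3 = 11110011 → 4-byte char #2 = F3 BE 96 B9.
Offset 8: leading byte 0xEC = 11101100 → 3-byte char #3 = EC BA B7.
Offset 11: leading byte 0xE0 = 11100000 → 3-byte char #4 = E0 A6 AD.
Offset 14: leading byte 0xEB = 11101011 → 3-byte char #5 = EB A0 A1.
Offset 17: leading byte 0xF0 = 11110000 → 4-byte char #6 = F0 9F A6 80.
Offset 21: leading byte 0xE4 = 11100100 → 3-byte char #7 = E4 AD A9.
Offset 24: leading byte 0xC4 = 11000100 → 2-byte char #8 = C4 AD.
Leading byte 0xC4 = 11000100 matches 110xxxxx → 2-byte sequence.
Byte 1: 0xC4 = 11000100, payload 00100 (5 bits).
Byte 2: 0xAD = 10101101 (10xxxxxx ✓), payload 101101.
Concatenate: 00100101101 = 0x12D (11 bits → U+012D).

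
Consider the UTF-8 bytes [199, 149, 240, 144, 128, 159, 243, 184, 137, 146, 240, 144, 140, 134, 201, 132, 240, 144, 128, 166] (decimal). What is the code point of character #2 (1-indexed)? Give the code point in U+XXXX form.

Offset 0: leading byte 0xC7 = 11000111 → 2-byte char #1 = C7 95.
Offset 2: leading byte 0xF0 = 11110000 → 4-byte char #2 = F0 90 80 9F.
Leading byte 0xF0 = 11110000 matches 11110xxx → 4-byte sequence.
Byte 1: 0xF0 = 11110000, payload 000 (3 bits).
Byte 2: 0x90 = 10010000 (10xxxxxx ✓), payload 010000.
Byte 3: 0x80 = 10000000 (10xxxxxx ✓), payload 000000.
Byte 4: 0x9F = 10011111 (10xxxxxx ✓), payload 011111.
Concatenate: 000010000000000011111 = 0x1001F (21 bits → U+1001F).

U+1001F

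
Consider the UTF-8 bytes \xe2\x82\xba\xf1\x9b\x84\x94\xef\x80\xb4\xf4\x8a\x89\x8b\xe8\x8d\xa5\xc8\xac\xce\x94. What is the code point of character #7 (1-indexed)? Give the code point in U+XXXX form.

Offset 0: leading byte 0xE2 = 11100010 → 3-byte char #1 = E2 82 BA.
Offset 3: leading byte 0xF1 = 11110001 → 4-byte char #2 = F1 9B 84 94.
Offset 7: leading byte 0xEF = 11101111 → 3-byte char #3 = EF 80 B4.
Offset 10: leading byte 0xF4 = 11110100 → 4-byte char #4 = F4 8A 89 8B.
Offset 14: leading byte 0xE8 = 11101000 → 3-byte char #5 = E8 8D A5.
Offset 17: leading byte 0xC8 = 11001000 → 2-byte char #6 = C8 AC.
Offset 19: leading byte 0xCE = 11001110 → 2-byte char #7 = CE 94.
Leading byte 0xCE = 11001110 matches 110xxxxx → 2-byte sequence.
Byte 1: 0xCE = 11001110, payload 01110 (5 bits).
Byte 2: 0x94 = 10010100 (10xxxxxx ✓), payload 010100.
Concatenate: 01110010100 = 0x394 (11 bits → U+0394).

U+0394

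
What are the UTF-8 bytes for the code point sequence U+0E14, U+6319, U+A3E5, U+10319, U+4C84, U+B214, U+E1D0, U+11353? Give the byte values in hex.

E0 B8 94 E6 8C 99 EA 8F A5 F0 90 8C 99 E4 B2 84 EB 88 94 EE 87 90 F0 91 8D 93

U+0E14: 3-byte form → E0 B8 94.
U+6319: 3-byte form → E6 8C 99.
U+A3E5: 3-byte form → EA 8F A5.
U+10319: 4-byte form → F0 90 8C 99.
U+4C84: 3-byte form → E4 B2 84.
U+B214: 3-byte form → EB 88 94.
U+E1D0: 3-byte form → EE 87 90.
U+11353: 4-byte form → F0 91 8D 93.
Concatenated (26 bytes): E0 B8 94 E6 8C 99 EA 8F A5 F0 90 8C 99 E4 B2 84 EB 88 94 EE 87 90 F0 91 8D 93.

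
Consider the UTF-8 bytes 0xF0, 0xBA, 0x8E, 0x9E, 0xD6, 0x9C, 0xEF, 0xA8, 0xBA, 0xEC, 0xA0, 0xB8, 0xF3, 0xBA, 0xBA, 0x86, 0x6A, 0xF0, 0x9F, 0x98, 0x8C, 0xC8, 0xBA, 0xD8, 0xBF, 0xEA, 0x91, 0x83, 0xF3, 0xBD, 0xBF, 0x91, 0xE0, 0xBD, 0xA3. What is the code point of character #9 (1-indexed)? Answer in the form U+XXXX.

Offset 0: leading byte 0xF0 = 11110000 → 4-byte char #1 = F0 BA 8E 9E.
Offset 4: leading byte 0xD6 = 11010110 → 2-byte char #2 = D6 9C.
Offset 6: leading byte 0xEF = 11101111 → 3-byte char #3 = EF A8 BA.
Offset 9: leading byte 0xEC = 11101100 → 3-byte char #4 = EC A0 B8.
Offset 12: leading byte 0xF3 = 11110011 → 4-byte char #5 = F3 BA BA 86.
Offset 16: leading byte 0x6A = 01101010 → 1-byte char #6 = 6A.
Offset 17: leading byte 0xF0 = 11110000 → 4-byte char #7 = F0 9F 98 8C.
Offset 21: leading byte 0xC8 = 11001000 → 2-byte char #8 = C8 BA.
Offset 23: leading byte 0xD8 = 11011000 → 2-byte char #9 = D8 BF.
Leading byte 0xD8 = 11011000 matches 110xxxxx → 2-byte sequence.
Byte 1: 0xD8 = 11011000, payload 11000 (5 bits).
Byte 2: 0xBF = 10111111 (10xxxxxx ✓), payload 111111.
Concatenate: 11000111111 = 0x63F (11 bits → U+063F).

U+063F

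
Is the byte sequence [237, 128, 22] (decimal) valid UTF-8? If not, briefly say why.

Leading byte 0xED = 11101101 → 3-byte form.
Byte 3 is 0x16 = 00010110, which is not 10xxxxxx — expected a continuation byte.

invalid (non-continuation byte where continuation expected)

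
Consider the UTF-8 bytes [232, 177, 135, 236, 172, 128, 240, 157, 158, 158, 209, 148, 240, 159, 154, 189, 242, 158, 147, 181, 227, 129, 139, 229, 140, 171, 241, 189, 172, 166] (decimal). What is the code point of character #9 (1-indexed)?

U+7DB26

Offset 0: leading byte 0xE8 = 11101000 → 3-byte char #1 = E8 B1 87.
Offset 3: leading byte 0xEC = 11101100 → 3-byte char #2 = EC AC 80.
Offset 6: leading byte 0xF0 = 11110000 → 4-byte char #3 = F0 9D 9E 9E.
Offset 10: leading byte 0xD1 = 11010001 → 2-byte char #4 = D1 94.
Offset 12: leading byte 0xF0 = 11110000 → 4-byte char #5 = F0 9F 9A BD.
Offset 16: leading byte 0xF2 = 11110010 → 4-byte char #6 = F2 9E 93 B5.
Offset 20: leading byte 0xE3 = 11100011 → 3-byte char #7 = E3 81 8B.
Offset 23: leading byte 0xE5 = 11100101 → 3-byte char #8 = E5 8C AB.
Offset 26: leading byte 0xF1 = 11110001 → 4-byte char #9 = F1 BD AC A6.
Leading byte 0xF1 = 11110001 matches 11110xxx → 4-byte sequence.
Byte 1: 0xF1 = 11110001, payload 001 (3 bits).
Byte 2: 0xBD = 10111101 (10xxxxxx ✓), payload 111101.
Byte 3: 0xAC = 10101100 (10xxxxxx ✓), payload 101100.
Byte 4: 0xA6 = 10100110 (10xxxxxx ✓), payload 100110.
Concatenate: 001111101101100100110 = 0x7DB26 (21 bits → U+7DB26).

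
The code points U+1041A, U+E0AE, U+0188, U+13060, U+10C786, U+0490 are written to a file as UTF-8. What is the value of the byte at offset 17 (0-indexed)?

0xD2

U+1041A → 4-byte form F0 90 90 9A at offsets 0–3.
U+E0AE → 3-byte form EE 82 AE at offsets 4–6.
U+0188 → 2-byte form C6 88 at offsets 7–8.
U+13060 → 4-byte form F0 93 81 A0 at offsets 9–12.
U+10C786 → 4-byte form F4 8C 9E 86 at offsets 13–16.
U+0490 → 2-byte form D2 90 at offsets 17–18.
Offset 17 falls in char 6's range; it's byte 1 of D2 90 = 0xD2.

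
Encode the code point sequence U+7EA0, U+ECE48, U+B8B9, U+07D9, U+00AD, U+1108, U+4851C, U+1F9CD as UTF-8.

U+7EA0: 3-byte form → E7 BA A0.
U+ECE48: 4-byte form → F3 AC B9 88.
U+B8B9: 3-byte form → EB A2 B9.
U+07D9: 2-byte form → DF 99.
U+00AD: 2-byte form → C2 AD.
U+1108: 3-byte form → E1 84 88.
U+4851C: 4-byte form → F1 88 94 9C.
U+1F9CD: 4-byte form → F0 9F A7 8D.
Concatenated (25 bytes): E7 BA A0 F3 AC B9 88 EB A2 B9 DF 99 C2 AD E1 84 88 F1 88 94 9C F0 9F A7 8D.

E7 BA A0 F3 AC B9 88 EB A2 B9 DF 99 C2 AD E1 84 88 F1 88 94 9C F0 9F A7 8D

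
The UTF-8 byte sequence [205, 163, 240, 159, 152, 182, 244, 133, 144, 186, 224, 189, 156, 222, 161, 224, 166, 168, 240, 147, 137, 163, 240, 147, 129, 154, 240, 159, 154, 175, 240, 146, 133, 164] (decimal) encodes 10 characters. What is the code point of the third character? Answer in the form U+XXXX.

U+10543A

Offset 0: leading byte 0xCD = 11001101 → 2-byte char #1 = CD A3.
Offset 2: leading byte 0xF0 = 11110000 → 4-byte char #2 = F0 9F 98 B6.
Offset 6: leading byte 0xF4 = 11110100 → 4-byte char #3 = F4 85 90 BA.
Leading byte 0xF4 = 11110100 matches 11110xxx → 4-byte sequence.
Byte 1: 0xF4 = 11110100, payload 100 (3 bits).
Byte 2: 0x85 = 10000101 (10xxxxxx ✓), payload 000101.
Byte 3: 0x90 = 10010000 (10xxxxxx ✓), payload 010000.
Byte 4: 0xBA = 10111010 (10xxxxxx ✓), payload 111010.
Concatenate: 100000101010000111010 = 0x10543A (21 bits → U+10543A).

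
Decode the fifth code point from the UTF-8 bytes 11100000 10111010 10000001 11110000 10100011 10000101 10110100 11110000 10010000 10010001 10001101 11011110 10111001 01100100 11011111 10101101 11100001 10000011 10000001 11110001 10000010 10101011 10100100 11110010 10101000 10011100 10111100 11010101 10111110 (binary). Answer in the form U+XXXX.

U+0064

Offset 0: leading byte 0xE0 = 11100000 → 3-byte char #1 = E0 BA 81.
Offset 3: leading byte 0xF0 = 11110000 → 4-byte char #2 = F0 A3 85 B4.
Offset 7: leading byte 0xF0 = 11110000 → 4-byte char #3 = F0 90 91 8D.
Offset 11: leading byte 0xDE = 11011110 → 2-byte char #4 = DE B9.
Offset 13: leading byte 0x64 = 01100100 → 1-byte char #5 = 64.
Leading byte 0x64 = 01100100 matches 0xxxxxxx → 1-byte sequence.
Byte 1: 0x64 = 01100100, payload 1100100 (7 bits).
Concatenate: 1100100 = 0x64 (7 bits → U+0064).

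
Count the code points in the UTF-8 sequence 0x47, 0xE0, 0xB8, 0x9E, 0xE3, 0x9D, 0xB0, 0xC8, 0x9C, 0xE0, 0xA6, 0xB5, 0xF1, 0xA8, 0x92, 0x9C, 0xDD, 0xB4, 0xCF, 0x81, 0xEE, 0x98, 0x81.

9

Byte at offset 0: 0x47 = 01000111 → 1-byte char (#1). Advance 1.
Byte at offset 1: 0xE0 = 11100000 → 3-byte char (#2). Advance 3.
Byte at offset 4: 0xE3 = 11100011 → 3-byte char (#3). Advance 3.
Byte at offset 7: 0xC8 = 11001000 → 2-byte char (#4). Advance 2.
Byte at offset 9: 0xE0 = 11100000 → 3-byte char (#5). Advance 3.
Byte at offset 12: 0xF1 = 11110001 → 4-byte char (#6). Advance 4.
Byte at offset 16: 0xDD = 11011101 → 2-byte char (#7). Advance 2.
Byte at offset 18: 0xCF = 11001111 → 2-byte char (#8). Advance 2.
Byte at offset 20: 0xEE = 11101110 → 3-byte char (#9). Advance 3.
Reached end at offset 23 after 9 code points.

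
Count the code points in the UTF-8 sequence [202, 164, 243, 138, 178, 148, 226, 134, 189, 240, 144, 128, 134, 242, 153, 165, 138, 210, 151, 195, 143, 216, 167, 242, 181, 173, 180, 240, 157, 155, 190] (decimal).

Byte at offset 0: 0xCA = 11001010 → 2-byte char (#1). Advance 2.
Byte at offset 2: 0xF3 = 11110011 → 4-byte char (#2). Advance 4.
Byte at offset 6: 0xE2 = 11100010 → 3-byte char (#3). Advance 3.
Byte at offset 9: 0xF0 = 11110000 → 4-byte char (#4). Advance 4.
Byte at offset 13: 0xF2 = 11110010 → 4-byte char (#5). Advance 4.
Byte at offset 17: 0xD2 = 11010010 → 2-byte char (#6). Advance 2.
Byte at offset 19: 0xC3 = 11000011 → 2-byte char (#7). Advance 2.
Byte at offset 21: 0xD8 = 11011000 → 2-byte char (#8). Advance 2.
Byte at offset 23: 0xF2 = 11110010 → 4-byte char (#9). Advance 4.
Byte at offset 27: 0xF0 = 11110000 → 4-byte char (#10). Advance 4.
Reached end at offset 31 after 10 code points.

10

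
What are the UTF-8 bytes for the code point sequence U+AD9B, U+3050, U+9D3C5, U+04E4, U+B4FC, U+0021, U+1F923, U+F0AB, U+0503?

U+AD9B: 3-byte form → EA B6 9B.
U+3050: 3-byte form → E3 81 90.
U+9D3C5: 4-byte form → F2 9D 8F 85.
U+04E4: 2-byte form → D3 A4.
U+B4FC: 3-byte form → EB 93 BC.
U+0021: 1-byte form → 21.
U+1F923: 4-byte form → F0 9F A4 A3.
U+F0AB: 3-byte form → EF 82 AB.
U+0503: 2-byte form → D4 83.
Concatenated (25 bytes): EA B6 9B E3 81 90 F2 9D 8F 85 D3 A4 EB 93 BC 21 F0 9F A4 A3 EF 82 AB D4 83.

EA B6 9B E3 81 90 F2 9D 8F 85 D3 A4 EB 93 BC 21 F0 9F A4 A3 EF 82 AB D4 83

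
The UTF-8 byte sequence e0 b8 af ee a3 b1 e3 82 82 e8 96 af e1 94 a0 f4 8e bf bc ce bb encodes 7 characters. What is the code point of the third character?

Offset 0: leading byte 0xE0 = 11100000 → 3-byte char #1 = E0 B8 AF.
Offset 3: leading byte 0xEE = 11101110 → 3-byte char #2 = EE A3 B1.
Offset 6: leading byte 0xE3 = 11100011 → 3-byte char #3 = E3 82 82.
Leading byte 0xE3 = 11100011 matches 1110xxxx → 3-byte sequence.
Byte 1: 0xE3 = 11100011, payload 0011 (4 bits).
Byte 2: 0x82 = 10000010 (10xxxxxx ✓), payload 000010.
Byte 3: 0x82 = 10000010 (10xxxxxx ✓), payload 000010.
Concatenate: 0011000010000010 = 0x3082 (16 bits → U+3082).

U+3082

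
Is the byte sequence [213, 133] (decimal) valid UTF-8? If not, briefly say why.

Leading byte 0xD5 = 11010101 → 2-byte form.
Continuation bytes 0x85=10000101 all match 10xxxxxx.
Decoded value 0x545 is ≥ 0x80 (shortest form) and not a surrogate.

valid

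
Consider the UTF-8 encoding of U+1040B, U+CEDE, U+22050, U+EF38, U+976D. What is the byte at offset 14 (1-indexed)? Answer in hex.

1-indexed offset 14 is 0-indexed offset 13.
U+1040B → 4-byte form F0 90 90 8B at offsets 0–3.
U+CEDE → 3-byte form EC BB 9E at offsets 4–6.
U+22050 → 4-byte form F0 A2 81 90 at offsets 7–10.
U+EF38 → 3-byte form EE BC B8 at offsets 11–13.
Offset 13 falls in char 4's range; it's byte 3 of EE BC B8 = 0xB8.

0xB8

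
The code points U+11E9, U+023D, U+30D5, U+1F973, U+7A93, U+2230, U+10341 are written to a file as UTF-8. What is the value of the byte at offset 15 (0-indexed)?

U+11E9 → 3-byte form E1 87 A9 at offsets 0–2.
U+023D → 2-byte form C8 BD at offsets 3–4.
U+30D5 → 3-byte form E3 83 95 at offsets 5–7.
U+1F973 → 4-byte form F0 9F A5 B3 at offsets 8–11.
U+7A93 → 3-byte form E7 AA 93 at offsets 12–14.
U+2230 → 3-byte form E2 88 B0 at offsets 15–17.
Offset 15 falls in char 6's range; it's byte 1 of E2 88 B0 = 0xE2.

0xE2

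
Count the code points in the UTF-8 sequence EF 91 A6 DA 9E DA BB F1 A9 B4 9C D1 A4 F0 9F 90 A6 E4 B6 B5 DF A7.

Byte at offset 0: 0xEF = 11101111 → 3-byte char (#1). Advance 3.
Byte at offset 3: 0xDA = 11011010 → 2-byte char (#2). Advance 2.
Byte at offset 5: 0xDA = 11011010 → 2-byte char (#3). Advance 2.
Byte at offset 7: 0xF1 = 11110001 → 4-byte char (#4). Advance 4.
Byte at offset 11: 0xD1 = 11010001 → 2-byte char (#5). Advance 2.
Byte at offset 13: 0xF0 = 11110000 → 4-byte char (#6). Advance 4.
Byte at offset 17: 0xE4 = 11100100 → 3-byte char (#7). Advance 3.
Byte at offset 20: 0xDF = 11011111 → 2-byte char (#8). Advance 2.
Reached end at offset 22 after 8 code points.

8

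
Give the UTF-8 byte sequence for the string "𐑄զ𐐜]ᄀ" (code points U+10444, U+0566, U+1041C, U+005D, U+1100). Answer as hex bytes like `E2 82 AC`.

U+10444: 4-byte form → F0 90 91 84.
U+0566: 2-byte form → D5 A6.
U+1041C: 4-byte form → F0 90 90 9C.
U+005D: 1-byte form → 5D.
U+1100: 3-byte form → E1 84 80.
Concatenated (14 bytes): F0 90 91 84 D5 A6 F0 90 90 9C 5D E1 84 80.

F0 90 91 84 D5 A6 F0 90 90 9C 5D E1 84 80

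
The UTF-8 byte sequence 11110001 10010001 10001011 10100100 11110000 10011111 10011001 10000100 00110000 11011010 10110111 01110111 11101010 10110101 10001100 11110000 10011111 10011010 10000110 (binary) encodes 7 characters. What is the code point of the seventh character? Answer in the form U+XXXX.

U+1F686

Offset 0: leading byte 0xF1 = 11110001 → 4-byte char #1 = F1 91 8B A4.
Offset 4: leading byte 0xF0 = 11110000 → 4-byte char #2 = F0 9F 99 84.
Offset 8: leading byte 0x30 = 00110000 → 1-byte char #3 = 30.
Offset 9: leading byte 0xDA = 11011010 → 2-byte char #4 = DA B7.
Offset 11: leading byte 0x77 = 01110111 → 1-byte char #5 = 77.
Offset 12: leading byte 0xEA = 11101010 → 3-byte char #6 = EA B5 8C.
Offset 15: leading byte 0xF0 = 11110000 → 4-byte char #7 = F0 9F 9A 86.
Leading byte 0xF0 = 11110000 matches 11110xxx → 4-byte sequence.
Byte 1: 0xF0 = 11110000, payload 000 (3 bits).
Byte 2: 0x9F = 10011111 (10xxxxxx ✓), payload 011111.
Byte 3: 0x9A = 10011010 (10xxxxxx ✓), payload 011010.
Byte 4: 0x86 = 10000110 (10xxxxxx ✓), payload 000110.
Concatenate: 000011111011010000110 = 0x1F686 (21 bits → U+1F686).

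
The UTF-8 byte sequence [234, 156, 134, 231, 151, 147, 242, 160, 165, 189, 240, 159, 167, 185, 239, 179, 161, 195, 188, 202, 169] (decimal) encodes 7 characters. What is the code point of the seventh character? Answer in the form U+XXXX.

Offset 0: leading byte 0xEA = 11101010 → 3-byte char #1 = EA 9C 86.
Offset 3: leading byte 0xE7 = 11100111 → 3-byte char #2 = E7 97 93.
Offset 6: leading byte 0xF2 = 11110010 → 4-byte char #3 = F2 A0 A5 BD.
Offset 10: leading byte 0xF0 = 11110000 → 4-byte char #4 = F0 9F A7 B9.
Offset 14: leading byte 0xEF = 11101111 → 3-byte char #5 = EF B3 A1.
Offset 17: leading byte 0xC3 = 11000011 → 2-byte char #6 = C3 BC.
Offset 19: leading byte 0xCA = 11001010 → 2-byte char #7 = CA A9.
Leading byte 0xCA = 11001010 matches 110xxxxx → 2-byte sequence.
Byte 1: 0xCA = 11001010, payload 01010 (5 bits).
Byte 2: 0xA9 = 10101001 (10xxxxxx ✓), payload 101001.
Concatenate: 01010101001 = 0x2A9 (11 bits → U+02A9).

U+02A9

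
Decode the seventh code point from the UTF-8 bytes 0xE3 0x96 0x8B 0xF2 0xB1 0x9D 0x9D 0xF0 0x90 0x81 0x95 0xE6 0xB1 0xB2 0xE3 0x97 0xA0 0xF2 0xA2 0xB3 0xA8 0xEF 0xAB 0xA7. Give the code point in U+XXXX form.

U+FAE7

Offset 0: leading byte 0xE3 = 11100011 → 3-byte char #1 = E3 96 8B.
Offset 3: leading byte 0xF2 = 11110010 → 4-byte char #2 = F2 B1 9D 9D.
Offset 7: leading byte 0xF0 = 11110000 → 4-byte char #3 = F0 90 81 95.
Offset 11: leading byte 0xE6 = 11100110 → 3-byte char #4 = E6 B1 B2.
Offset 14: leading byte 0xE3 = 11100011 → 3-byte char #5 = E3 97 A0.
Offset 17: leading byte 0xF2 = 11110010 → 4-byte char #6 = F2 A2 B3 A8.
Offset 21: leading byte 0xEF = 11101111 → 3-byte char #7 = EF AB A7.
Leading byte 0xEF = 11101111 matches 1110xxxx → 3-byte sequence.
Byte 1: 0xEF = 11101111, payload 1111 (4 bits).
Byte 2: 0xAB = 10101011 (10xxxxxx ✓), payload 101011.
Byte 3: 0xA7 = 10100111 (10xxxxxx ✓), payload 100111.
Concatenate: 1111101011100111 = 0xFAE7 (16 bits → U+FAE7).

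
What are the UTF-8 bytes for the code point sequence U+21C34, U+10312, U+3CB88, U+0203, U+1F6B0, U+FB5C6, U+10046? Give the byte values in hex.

F0 A1 B0 B4 F0 90 8C 92 F0 BC AE 88 C8 83 F0 9F 9A B0 F3 BB 97 86 F0 90 81 86

U+21C34: 4-byte form → F0 A1 B0 B4.
U+10312: 4-byte form → F0 90 8C 92.
U+3CB88: 4-byte form → F0 BC AE 88.
U+0203: 2-byte form → C8 83.
U+1F6B0: 4-byte form → F0 9F 9A B0.
U+FB5C6: 4-byte form → F3 BB 97 86.
U+10046: 4-byte form → F0 90 81 86.
Concatenated (26 bytes): F0 A1 B0 B4 F0 90 8C 92 F0 BC AE 88 C8 83 F0 9F 9A B0 F3 BB 97 86 F0 90 81 86.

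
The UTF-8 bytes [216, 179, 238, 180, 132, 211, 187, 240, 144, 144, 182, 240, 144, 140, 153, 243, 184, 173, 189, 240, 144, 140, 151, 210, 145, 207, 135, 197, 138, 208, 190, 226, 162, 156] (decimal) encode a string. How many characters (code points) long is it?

12

Byte at offset 0: 0xD8 = 11011000 → 2-byte char (#1). Advance 2.
Byte at offset 2: 0xEE = 11101110 → 3-byte char (#2). Advance 3.
Byte at offset 5: 0xD3 = 11010011 → 2-byte char (#3). Advance 2.
Byte at offset 7: 0xF0 = 11110000 → 4-byte char (#4). Advance 4.
Byte at offset 11: 0xF0 = 11110000 → 4-byte char (#5). Advance 4.
Byte at offset 15: 0xF3 = 11110011 → 4-byte char (#6). Advance 4.
Byte at offset 19: 0xF0 = 11110000 → 4-byte char (#7). Advance 4.
Byte at offset 23: 0xD2 = 11010010 → 2-byte char (#8). Advance 2.
Byte at offset 25: 0xCF = 11001111 → 2-byte char (#9). Advance 2.
Byte at offset 27: 0xC5 = 11000101 → 2-byte char (#10). Advance 2.
Byte at offset 29: 0xD0 = 11010000 → 2-byte char (#11). Advance 2.
Byte at offset 31: 0xE2 = 11100010 → 3-byte char (#12). Advance 3.
Reached end at offset 34 after 12 code points.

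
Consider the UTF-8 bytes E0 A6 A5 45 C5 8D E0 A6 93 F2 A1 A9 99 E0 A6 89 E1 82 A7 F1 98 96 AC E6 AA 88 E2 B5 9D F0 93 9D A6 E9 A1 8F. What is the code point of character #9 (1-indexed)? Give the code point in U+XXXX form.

Offset 0: leading byte 0xE0 = 11100000 → 3-byte char #1 = E0 A6 A5.
Offset 3: leading byte 0x45 = 01000101 → 1-byte char #2 = 45.
Offset 4: leading byte 0xC5 = 11000101 → 2-byte char #3 = C5 8D.
Offset 6: leading byte 0xE0 = 11100000 → 3-byte char #4 = E0 A6 93.
Offset 9: leading byte 0xF2 = 11110010 → 4-byte char #5 = F2 A1 A9 99.
Offset 13: leading byte 0xE0 = 11100000 → 3-byte char #6 = E0 A6 89.
Offset 16: leading byte 0xE1 = 11100001 → 3-byte char #7 = E1 82 A7.
Offset 19: leading byte 0xF1 = 11110001 → 4-byte char #8 = F1 98 96 AC.
Offset 23: leading byte 0xE6 = 11100110 → 3-byte char #9 = E6 AA 88.
Leading byte 0xE6 = 11100110 matches 1110xxxx → 3-byte sequence.
Byte 1: 0xE6 = 11100110, payload 0110 (4 bits).
Byte 2: 0xAA = 10101010 (10xxxxxx ✓), payload 101010.
Byte 3: 0x88 = 10001000 (10xxxxxx ✓), payload 001000.
Concatenate: 0110101010001000 = 0x6A88 (16 bits → U+6A88).

U+6A88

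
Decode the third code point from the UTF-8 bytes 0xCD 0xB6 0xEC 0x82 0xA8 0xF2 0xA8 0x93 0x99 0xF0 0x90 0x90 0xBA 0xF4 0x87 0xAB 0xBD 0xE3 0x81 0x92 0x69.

U+A84D9

Offset 0: leading byte 0xCD = 11001101 → 2-byte char #1 = CD B6.
Offset 2: leading byte 0xEC = 11101100 → 3-byte char #2 = EC 82 A8.
Offset 5: leading byte 0xF2 = 11110010 → 4-byte char #3 = F2 A8 93 99.
Leading byte 0xF2 = 11110010 matches 11110xxx → 4-byte sequence.
Byte 1: 0xF2 = 11110010, payload 010 (3 bits).
Byte 2: 0xA8 = 10101000 (10xxxxxx ✓), payload 101000.
Byte 3: 0x93 = 10010011 (10xxxxxx ✓), payload 010011.
Byte 4: 0x99 = 10011001 (10xxxxxx ✓), payload 011001.
Concatenate: 010101000010011011001 = 0xA84D9 (21 bits → U+A84D9).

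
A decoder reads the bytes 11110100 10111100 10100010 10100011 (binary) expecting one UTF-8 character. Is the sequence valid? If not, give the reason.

invalid (encodes a value above U+10FFFF)

Leading byte 0xF4 = 11110100 → 4-byte form.
Payload = 0x13C8A3, which exceeds U+10FFFF, the maximum Unicode code point. (Leading bytes F5–FF, or F4 followed by ≥ 0x90, are invalid.)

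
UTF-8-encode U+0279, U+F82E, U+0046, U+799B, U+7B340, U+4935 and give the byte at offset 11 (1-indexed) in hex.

0xBB

1-indexed offset 11 is 0-indexed offset 10.
U+0279 → 2-byte form C9 B9 at offsets 0–1.
U+F82E → 3-byte form EF A0 AE at offsets 2–4.
U+0046 → 1-byte form 46 at offsets 5–5.
U+799B → 3-byte form E7 A6 9B at offsets 6–8.
U+7B340 → 4-byte form F1 BB 8D 80 at offsets 9–12.
Offset 10 falls in char 5's range; it's byte 2 of F1 BB 8D 80 = 0xBB.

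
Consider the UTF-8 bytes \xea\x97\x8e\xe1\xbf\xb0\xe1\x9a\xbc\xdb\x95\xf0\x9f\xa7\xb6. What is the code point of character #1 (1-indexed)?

U+A5CE

Offset 0: leading byte 0xEA = 11101010 → 3-byte char #1 = EA 97 8E.
Leading byte 0xEA = 11101010 matches 1110xxxx → 3-byte sequence.
Byte 1: 0xEA = 11101010, payload 1010 (4 bits).
Byte 2: 0x97 = 10010111 (10xxxxxx ✓), payload 010111.
Byte 3: 0x8E = 10001110 (10xxxxxx ✓), payload 001110.
Concatenate: 1010010111001110 = 0xA5CE (16 bits → U+A5CE).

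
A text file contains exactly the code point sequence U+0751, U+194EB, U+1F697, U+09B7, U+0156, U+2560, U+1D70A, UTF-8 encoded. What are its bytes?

U+0751: 2-byte form → DD 91.
U+194EB: 4-byte form → F0 99 93 AB.
U+1F697: 4-byte form → F0 9F 9A 97.
U+09B7: 3-byte form → E0 A6 B7.
U+0156: 2-byte form → C5 96.
U+2560: 3-byte form → E2 95 A0.
U+1D70A: 4-byte form → F0 9D 9C 8A.
Concatenated (22 bytes): DD 91 F0 99 93 AB F0 9F 9A 97 E0 A6 B7 C5 96 E2 95 A0 F0 9D 9C 8A.

DD 91 F0 99 93 AB F0 9F 9A 97 E0 A6 B7 C5 96 E2 95 A0 F0 9D 9C 8A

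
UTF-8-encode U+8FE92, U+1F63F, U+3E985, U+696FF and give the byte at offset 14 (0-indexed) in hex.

0x9B

U+8FE92 → 4-byte form F2 8F BA 92 at offsets 0–3.
U+1F63F → 4-byte form F0 9F 98 BF at offsets 4–7.
U+3E985 → 4-byte form F0 BE A6 85 at offsets 8–11.
U+696FF → 4-byte form F1 A9 9B BF at offsets 12–15.
Offset 14 falls in char 4's range; it's byte 3 of F1 A9 9B BF = 0x9B.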